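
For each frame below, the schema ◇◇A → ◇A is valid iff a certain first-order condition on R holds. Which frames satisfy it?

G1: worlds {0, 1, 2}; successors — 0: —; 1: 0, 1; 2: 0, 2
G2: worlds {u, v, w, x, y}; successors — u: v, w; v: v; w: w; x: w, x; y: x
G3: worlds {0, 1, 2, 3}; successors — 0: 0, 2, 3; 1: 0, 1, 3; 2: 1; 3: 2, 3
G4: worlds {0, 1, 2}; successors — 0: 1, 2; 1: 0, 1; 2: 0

This is the axiom for transitivity; its first-order frame correspondent is ∀x ∀y ∀z (Rxy ∧ Ryz → Rxz).
G1: satisfies the condition.
G2: fails — Ryx and Rxw but not Ryw.
G3: fails — R10 and R02 but not R12.
G4: fails — R10 and R02 but not R12.
Valid on: G1.

G1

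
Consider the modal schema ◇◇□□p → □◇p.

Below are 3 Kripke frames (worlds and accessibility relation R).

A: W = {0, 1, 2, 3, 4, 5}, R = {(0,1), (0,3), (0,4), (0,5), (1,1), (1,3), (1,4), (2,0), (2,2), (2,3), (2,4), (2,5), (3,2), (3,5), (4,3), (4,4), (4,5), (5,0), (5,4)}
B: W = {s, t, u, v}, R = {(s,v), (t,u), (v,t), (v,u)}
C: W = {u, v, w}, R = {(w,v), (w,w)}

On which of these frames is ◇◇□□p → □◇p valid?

Frame correspondent (Sahlqvist): ∀x ∀y ∀z ((xR²y ∧ xRz) → ∃w (yR²w ∧ zRw)) — i.e. a generalized confluence (Geach) condition.
A: condition met.
B: fails — sR²t, sRv but no w with tR²w and vRw.
C: fails — wR²v, wRv but no t with vR²t and vRt.
Valid on: A.

A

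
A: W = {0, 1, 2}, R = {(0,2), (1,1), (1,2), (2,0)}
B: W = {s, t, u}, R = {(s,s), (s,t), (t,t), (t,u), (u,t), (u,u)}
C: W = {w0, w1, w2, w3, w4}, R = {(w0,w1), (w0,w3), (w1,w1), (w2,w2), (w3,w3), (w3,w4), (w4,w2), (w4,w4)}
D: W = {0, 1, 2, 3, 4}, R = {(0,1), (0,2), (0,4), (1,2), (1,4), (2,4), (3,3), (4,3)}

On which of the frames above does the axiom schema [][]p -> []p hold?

B, C

This is the axiom for density; its first-order frame correspondent is forall x forall y (Rxy -> exists z (Rxz & Rzy)).
A: fails — R20 but no z with R2z and Rz0.
B: holds.
C: holds.
D: fails — R12 but no z with R1z and Rz2.
Valid on: B, C.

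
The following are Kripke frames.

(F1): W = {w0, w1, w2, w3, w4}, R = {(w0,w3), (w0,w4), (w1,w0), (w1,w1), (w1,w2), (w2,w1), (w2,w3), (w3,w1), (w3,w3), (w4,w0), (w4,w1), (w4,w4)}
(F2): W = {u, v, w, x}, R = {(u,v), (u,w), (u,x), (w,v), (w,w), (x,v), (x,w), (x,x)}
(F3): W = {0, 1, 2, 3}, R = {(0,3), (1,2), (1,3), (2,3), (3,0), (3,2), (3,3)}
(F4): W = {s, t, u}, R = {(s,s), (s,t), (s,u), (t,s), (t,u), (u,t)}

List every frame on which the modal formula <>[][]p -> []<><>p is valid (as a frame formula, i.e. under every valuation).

(F1), (F3), (F4)

This is the axiom for a generalized confluence (Geach) condition; its first-order frame correspondent is forall x forall y forall z ((xRy & xRz) -> exists w (y R^2 w & z R^2 w)).
(F1): satisfies the condition.
(F2): fails — uRv, uRv but no t with vR²t and vR²t.
(F3): satisfies the condition.
(F4): satisfies the condition.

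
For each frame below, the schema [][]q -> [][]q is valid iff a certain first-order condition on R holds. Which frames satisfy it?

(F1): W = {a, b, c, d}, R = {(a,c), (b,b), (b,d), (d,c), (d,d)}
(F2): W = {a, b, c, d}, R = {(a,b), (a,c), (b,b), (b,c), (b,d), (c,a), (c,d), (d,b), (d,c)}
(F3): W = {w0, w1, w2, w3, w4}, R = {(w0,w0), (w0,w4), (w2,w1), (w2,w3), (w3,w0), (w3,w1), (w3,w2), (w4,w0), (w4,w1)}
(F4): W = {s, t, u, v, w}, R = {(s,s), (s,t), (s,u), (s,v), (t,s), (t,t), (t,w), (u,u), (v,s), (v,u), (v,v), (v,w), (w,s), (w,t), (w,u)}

(F1), (F2), (F3), (F4)

Frame correspondent (Sahlqvist): forall x forall z (x R^2 z -> exists w (x R^2 w & z = w)) — i.e. a generalized confluence (Geach) condition.
(F1): holds.
(F2): holds.
(F3): holds.
(F4): holds.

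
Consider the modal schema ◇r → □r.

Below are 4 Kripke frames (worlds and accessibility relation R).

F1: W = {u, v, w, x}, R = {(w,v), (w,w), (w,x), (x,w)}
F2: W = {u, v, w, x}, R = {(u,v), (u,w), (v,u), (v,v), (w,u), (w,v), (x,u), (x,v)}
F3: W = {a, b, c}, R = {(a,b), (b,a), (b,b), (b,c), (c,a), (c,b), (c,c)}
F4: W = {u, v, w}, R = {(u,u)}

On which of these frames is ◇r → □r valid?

F4

This is the axiom for partial functionality; its first-order frame correspondent is ∀x ∀y ∀z (Rxy ∧ Rxz → y = z).
F1: fails — w sees both v and w.
F2: fails — u sees both v and w.
F3: fails — b sees both a and b.
F4: ✓.
Valid on: F4.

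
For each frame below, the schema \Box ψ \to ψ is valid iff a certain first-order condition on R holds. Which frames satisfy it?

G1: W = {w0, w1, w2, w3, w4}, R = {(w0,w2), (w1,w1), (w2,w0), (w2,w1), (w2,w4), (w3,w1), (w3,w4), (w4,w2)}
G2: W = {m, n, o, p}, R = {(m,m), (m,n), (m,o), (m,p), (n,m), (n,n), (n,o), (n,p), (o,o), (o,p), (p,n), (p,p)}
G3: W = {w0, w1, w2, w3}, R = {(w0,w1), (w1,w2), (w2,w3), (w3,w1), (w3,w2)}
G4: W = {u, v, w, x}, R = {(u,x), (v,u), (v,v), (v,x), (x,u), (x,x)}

G2

The schema corresponds to reflexivity: \forall x Rxx.
G1: fails — world w0 does not see itself.
G2: condition met.
G3: fails — world w0 does not see itself.
G4: fails — world u does not see itself.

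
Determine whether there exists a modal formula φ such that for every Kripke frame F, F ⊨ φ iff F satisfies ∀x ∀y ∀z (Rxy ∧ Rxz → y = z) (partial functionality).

The condition is partial functionality. A defining modal formula is ◇q → □q.
Suppose ◇q→□q is valid. Take Rxy, Rxz and set V(q)={y}. Then ◇q at x, so □q at x, so q at z, i.e. z=y.

Yes — defined by ◇q → □q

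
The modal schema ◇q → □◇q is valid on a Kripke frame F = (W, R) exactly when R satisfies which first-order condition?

the Euclidean property: ∀x ∀y ∀z (Rxy ∧ Rxz → Ryz)

This schema is the 5 axiom.
Its frame correspondent is the Euclidean property — ∀x ∀y ∀z (Rxy ∧ Rxz → Ryz).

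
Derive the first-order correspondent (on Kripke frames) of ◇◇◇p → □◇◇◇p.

This is a Sahlqvist (Geach-type) schema ◇^3□^0p → □^1◇^3p.
First-order correspondent: ∀x ∀y ∀z ((xR³y ∧ xRz) → ∃w (y = w ∧ zR³w)).

∀x ∀y ∀z ((xR³y ∧ xRz) → ∃w (y = w ∧ zR³w))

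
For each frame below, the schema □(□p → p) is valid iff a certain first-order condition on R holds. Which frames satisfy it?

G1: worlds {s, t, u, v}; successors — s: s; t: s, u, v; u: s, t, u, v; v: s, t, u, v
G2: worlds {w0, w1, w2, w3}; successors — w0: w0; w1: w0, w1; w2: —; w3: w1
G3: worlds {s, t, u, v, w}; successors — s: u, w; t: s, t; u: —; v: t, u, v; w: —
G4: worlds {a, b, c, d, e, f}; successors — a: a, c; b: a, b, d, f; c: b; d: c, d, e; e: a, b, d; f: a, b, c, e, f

G2

The schema corresponds to shift-reflexivity: ∀x ∀y (Rxy → Ryy).
G1: fails — Rut but not Rtt.
G2: holds.
G3: fails — Rvu but not Ruu.
G4: fails — Rde but not Ree.
Valid on: G2.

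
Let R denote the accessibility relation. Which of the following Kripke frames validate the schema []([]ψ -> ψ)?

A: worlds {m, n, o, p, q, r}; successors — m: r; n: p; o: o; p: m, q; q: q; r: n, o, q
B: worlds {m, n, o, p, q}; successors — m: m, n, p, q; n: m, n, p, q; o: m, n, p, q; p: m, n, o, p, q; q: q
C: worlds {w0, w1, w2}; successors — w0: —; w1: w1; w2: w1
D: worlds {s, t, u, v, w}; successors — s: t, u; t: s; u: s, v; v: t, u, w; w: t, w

C

The schema corresponds to shift-reflexivity: forall x forall y (Rxy -> Ryy).
A: fails — Rpm but not Rmm.
B: fails — Rpo but not Roo.
C: holds.
D: fails — Ruv but not Rvv.
Valid on: C.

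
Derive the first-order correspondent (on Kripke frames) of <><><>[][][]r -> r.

This is a Sahlqvist (Geach-type) schema ◇^3□^3r → □^0◇^0r.
Minimal-valuation argument: fix x; take any y with xR^3y and any z with xR^0z. Set V(r) to the set of worlds R-reachable from y in exactly 3 steps. Then □^3r holds at y, so the antecedent holds at x; validity forces ◇^0r at z, giving a w with zR^0w and yR^3w.
First-order correspondent: forall x forall y (x R^3 y -> exists w (y R^3 w & x = w)).

forall x forall y (x R^3 y -> exists w (y R^3 w & x = w))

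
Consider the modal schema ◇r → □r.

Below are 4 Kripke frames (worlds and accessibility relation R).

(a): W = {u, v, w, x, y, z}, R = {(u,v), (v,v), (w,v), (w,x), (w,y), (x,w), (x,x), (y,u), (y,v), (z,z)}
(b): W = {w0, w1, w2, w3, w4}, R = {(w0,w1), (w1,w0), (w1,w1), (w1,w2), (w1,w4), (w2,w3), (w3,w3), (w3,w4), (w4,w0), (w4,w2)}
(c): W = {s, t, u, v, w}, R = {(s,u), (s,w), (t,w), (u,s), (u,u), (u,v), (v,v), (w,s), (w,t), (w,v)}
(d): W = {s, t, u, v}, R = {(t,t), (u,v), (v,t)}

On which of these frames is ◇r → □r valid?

This is the axiom for partial functionality; its first-order frame correspondent is ∀x ∀y ∀z (Rxy ∧ Rxz → y = z).
(a): fails — w sees both v and x.
(b): fails — w1 sees both w0 and w1.
(c): fails — s sees both u and w.
(d): holds.
Valid on: (d).

(d)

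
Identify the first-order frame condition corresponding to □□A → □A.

Suppose □□A→□A is valid. Take Rxy and set V(A)={w : xR²w}. Then □□A at x, so □A at x, so A at y, i.e. ∃z(Rxz∧Rzy).
Conversely, any frame satisfying ∀x ∀y (Rxy → ∃z (Rxz ∧ Rzy)) validates the schema.
So the correspondent is density.

density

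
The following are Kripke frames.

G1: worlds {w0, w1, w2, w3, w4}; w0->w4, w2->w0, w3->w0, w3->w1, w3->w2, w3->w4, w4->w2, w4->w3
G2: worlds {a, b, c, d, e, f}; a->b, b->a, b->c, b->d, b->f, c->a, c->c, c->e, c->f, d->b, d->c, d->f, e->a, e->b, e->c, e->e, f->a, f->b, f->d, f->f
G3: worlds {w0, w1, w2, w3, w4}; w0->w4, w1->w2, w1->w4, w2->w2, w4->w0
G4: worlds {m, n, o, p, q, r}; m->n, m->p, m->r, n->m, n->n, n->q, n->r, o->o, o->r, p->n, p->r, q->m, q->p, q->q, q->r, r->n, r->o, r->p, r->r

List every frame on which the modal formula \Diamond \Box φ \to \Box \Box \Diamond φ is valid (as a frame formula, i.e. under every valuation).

G4

The schema corresponds to a generalized confluence (Geach) condition: \forall x \forall y \forall z ((xRy \wedge x R^2 z) \to \exists w (yRw \wedge zRw)).
G1: fails — w0Rw4, w0R²w2 but no w with w4Rw and w2Rw.
G2: fails — aRb, aR²a but no w with bRw and aRw.
G3: fails — w0Rw4, w0R²w0 but no w with w4Rw and w0Rw.
G4: condition met.
Valid on: G4.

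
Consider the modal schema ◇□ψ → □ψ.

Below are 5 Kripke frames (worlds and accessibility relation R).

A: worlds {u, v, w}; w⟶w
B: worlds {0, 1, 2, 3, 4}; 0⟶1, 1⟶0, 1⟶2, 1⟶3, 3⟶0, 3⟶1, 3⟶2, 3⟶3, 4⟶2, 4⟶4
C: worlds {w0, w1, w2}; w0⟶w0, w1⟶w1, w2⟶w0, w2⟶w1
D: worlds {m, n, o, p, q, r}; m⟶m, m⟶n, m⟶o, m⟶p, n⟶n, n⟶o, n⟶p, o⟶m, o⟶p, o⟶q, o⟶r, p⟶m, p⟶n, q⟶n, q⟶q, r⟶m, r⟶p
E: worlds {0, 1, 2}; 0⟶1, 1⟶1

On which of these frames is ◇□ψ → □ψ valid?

A, E

This is the axiom for the Euclidean property; its first-order frame correspondent is ∀x ∀y ∀z (Rxy ∧ Rxz → Ryz).
A: holds.
B: fails — R01 and R01 but not R11.
C: fails — Rw2w0 and Rw2w1 but not Rw0w1.
D: fails — Rmo and Rmo but not Roo.
E: holds.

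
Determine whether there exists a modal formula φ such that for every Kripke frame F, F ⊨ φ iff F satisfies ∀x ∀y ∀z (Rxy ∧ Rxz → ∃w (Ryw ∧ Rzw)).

Yes — defined by ◇□q → □◇q

This is a Sahlqvist condition; the .2 axiom ◇□q → □◇q defines it.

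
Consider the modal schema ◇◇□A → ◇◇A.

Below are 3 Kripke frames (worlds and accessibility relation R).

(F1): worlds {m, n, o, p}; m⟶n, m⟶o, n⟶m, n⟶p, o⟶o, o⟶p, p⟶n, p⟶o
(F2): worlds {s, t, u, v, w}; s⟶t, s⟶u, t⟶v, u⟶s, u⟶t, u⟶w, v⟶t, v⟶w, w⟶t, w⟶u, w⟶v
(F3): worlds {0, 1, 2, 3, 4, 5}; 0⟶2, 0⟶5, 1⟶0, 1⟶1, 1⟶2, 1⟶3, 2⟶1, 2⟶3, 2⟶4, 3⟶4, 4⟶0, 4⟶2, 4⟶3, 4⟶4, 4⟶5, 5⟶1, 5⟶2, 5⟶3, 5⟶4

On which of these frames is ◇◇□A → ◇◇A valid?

The schema corresponds to a generalized confluence (Geach) condition: ∀x ∀y (xR²y → ∃w (yRw ∧ xR²w)).
(F1): fails — nR²n but no w with nRw and nR²w.
(F2): fails — tR²t but no w* with tRw* and tR²w*.
(F3): holds.

(F3)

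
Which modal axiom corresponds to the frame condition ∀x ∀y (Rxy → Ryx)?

A defining formula is p → □◇p (the B axiom).
Suppose p→□◇p is valid. Take Rxy and set V(p)={x}. Then p at x, so □◇p at x, so ◇p at y, so some z with Ryz has p; z=x, i.e. Ryx.

p → □◇p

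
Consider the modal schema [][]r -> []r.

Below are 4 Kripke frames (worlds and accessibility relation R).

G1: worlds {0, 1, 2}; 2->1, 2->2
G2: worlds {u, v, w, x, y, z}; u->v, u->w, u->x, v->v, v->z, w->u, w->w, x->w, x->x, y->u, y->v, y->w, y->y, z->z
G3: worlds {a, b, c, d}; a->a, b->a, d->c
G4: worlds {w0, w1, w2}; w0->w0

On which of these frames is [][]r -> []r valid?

G1, G2, G4

The schema corresponds to density: forall x forall y (Rxy -> exists z (Rxz & Rzy)).
G1: satisfies the condition.
G2: satisfies the condition.
G3: fails — Rdc but no z with Rdz and Rzc.
G4: satisfies the condition.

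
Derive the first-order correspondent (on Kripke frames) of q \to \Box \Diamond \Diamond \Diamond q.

This is a Sahlqvist (Geach-type) schema ◇^0□^0q → □^1◇^3q.
First-order correspondent: \forall x \forall z (xRz \to \exists w (x = w \wedge z R^3 w)).

\forall x \forall z (xRz \to \exists w (x = w \wedge z R^3 w))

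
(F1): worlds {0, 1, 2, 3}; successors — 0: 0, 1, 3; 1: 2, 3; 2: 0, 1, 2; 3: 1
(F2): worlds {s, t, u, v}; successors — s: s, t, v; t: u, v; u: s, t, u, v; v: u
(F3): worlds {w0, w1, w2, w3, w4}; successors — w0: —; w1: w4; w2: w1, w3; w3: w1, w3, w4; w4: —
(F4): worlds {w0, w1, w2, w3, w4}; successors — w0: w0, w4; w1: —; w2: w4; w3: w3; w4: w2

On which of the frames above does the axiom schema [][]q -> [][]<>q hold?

(F2)

This is the axiom for a generalized confluence (Geach) condition; its first-order frame correspondent is forall x forall z (x R^2 z -> exists w (x R^2 w & zRw)).
(F1): fails — 3R²3 but no w with 3R²w and 3Rw.
(F2): satisfies the condition.
(F3): fails — w2R²w4 but no w with w2R²w and w4Rw.
(F4): fails — w2R²w2 but no w with w2R²w and w2Rw.
Valid on: (F2).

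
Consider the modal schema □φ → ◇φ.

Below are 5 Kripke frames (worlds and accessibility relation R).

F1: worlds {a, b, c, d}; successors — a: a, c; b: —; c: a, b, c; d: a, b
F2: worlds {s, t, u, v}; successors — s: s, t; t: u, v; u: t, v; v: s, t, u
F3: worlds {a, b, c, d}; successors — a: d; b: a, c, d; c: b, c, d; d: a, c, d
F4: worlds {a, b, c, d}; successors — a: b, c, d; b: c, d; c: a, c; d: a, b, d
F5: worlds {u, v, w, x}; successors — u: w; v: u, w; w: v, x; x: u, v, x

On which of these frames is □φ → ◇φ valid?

F2, F3, F4, F5

The schema corresponds to seriality: ∀x ∃y Rxy.
F1: fails — world b has no successor.
F2: satisfies the condition.
F3: satisfies the condition.
F4: satisfies the condition.
F5: satisfies the condition.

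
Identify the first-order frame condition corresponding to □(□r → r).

shift-reflexivity: ∀x ∀y (Rxy → Ryy)

This is the T□ axiom.
Its frame correspondent is shift-reflexivity — ∀x ∀y (Rxy → Ryy).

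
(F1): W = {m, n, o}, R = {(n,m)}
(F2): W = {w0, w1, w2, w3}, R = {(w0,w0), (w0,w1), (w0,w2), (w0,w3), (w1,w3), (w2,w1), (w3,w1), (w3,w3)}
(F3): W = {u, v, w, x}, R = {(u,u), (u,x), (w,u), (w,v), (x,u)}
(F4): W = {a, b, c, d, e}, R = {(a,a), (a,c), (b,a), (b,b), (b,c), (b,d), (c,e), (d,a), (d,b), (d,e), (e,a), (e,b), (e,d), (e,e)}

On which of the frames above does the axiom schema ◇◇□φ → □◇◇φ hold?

(F1), (F4)

Frame correspondent (Sahlqvist): ∀x ∀y ∀z ((xR²y ∧ xRz) → ∃w (yRw ∧ zR²w)) — i.e. a generalized confluence (Geach) condition.
(F1): condition met.
(F2): fails — w0R²w2, w0Rw2 but no w with w2Rw and w2R²w.
(F3): fails — wR²u, wRv but no t with uRt and vR²t.
(F4): condition met.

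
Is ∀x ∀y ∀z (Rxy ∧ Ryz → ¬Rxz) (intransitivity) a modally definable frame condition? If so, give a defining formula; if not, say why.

Any modally definable frame class is closed under surjective bounded morphisms.
The 3-cycle (worlds w0,w1,w2 with w0→w1→w2→w0) is intransitive. Mapping every world to a single reflexive point • is a surjective bounded morphism; the reflexive point is not intransitive (R••∧R•• but R••).
Hence intransitivity is not modally definable.

No — not modally definable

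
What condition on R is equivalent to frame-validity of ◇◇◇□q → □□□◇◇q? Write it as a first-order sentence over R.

∀x ∀y ∀z ((xR³y ∧ xR³z) → ∃w (yRw ∧ zR²w))

This is a Sahlqvist (Geach-type) schema ◇^3□^1q → □^3◇^2q.
First-order correspondent: ∀x ∀y ∀z ((xR³y ∧ xR³z) → ∃w (yRw ∧ zR²w)).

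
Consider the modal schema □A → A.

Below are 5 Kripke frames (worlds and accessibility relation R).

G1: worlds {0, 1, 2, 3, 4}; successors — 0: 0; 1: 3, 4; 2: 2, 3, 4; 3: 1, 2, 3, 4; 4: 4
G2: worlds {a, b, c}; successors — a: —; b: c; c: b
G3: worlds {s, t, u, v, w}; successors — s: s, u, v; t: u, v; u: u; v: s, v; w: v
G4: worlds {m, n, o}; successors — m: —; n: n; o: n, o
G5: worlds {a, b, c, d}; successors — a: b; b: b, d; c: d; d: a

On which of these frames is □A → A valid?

The schema corresponds to reflexivity: ∀x Rxx.
G1: fails — world 1 does not see itself.
G2: fails — world a does not see itself.
G3: fails — world t does not see itself.
G4: fails — world m does not see itself.
G5: fails — world a does not see itself.
Valid on no frame.

none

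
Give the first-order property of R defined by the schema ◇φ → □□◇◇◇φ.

This is a Sahlqvist (Geach-type) schema ◇^1□^0φ → □^2◇^3φ.
Minimal-valuation argument: fix x; take any y with xR^1y and any z with xR^2z. Set V(φ) to the set of worlds R-reachable from y in exactly 0 steps. Then □^0φ holds at y, so the antecedent holds at x; validity forces ◇^3φ at z, giving a w with zR^3w and yR^0w.
First-order correspondent: ∀x ∀y ∀z ((xRy ∧ xR²z) → ∃w (y = w ∧ zR³w)).

∀x ∀y ∀z ((xRy ∧ xR²z) → ∃w (y = w ∧ zR³w))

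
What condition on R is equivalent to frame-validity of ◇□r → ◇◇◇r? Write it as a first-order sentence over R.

This is a Sahlqvist (Geach-type) schema ◇^1□^1r → □^0◇^3r.
First-order correspondent: ∀x ∀y (xRy → ∃w (yRw ∧ xR³w)).

∀x ∀y (xRy → ∃w (yRw ∧ xR³w))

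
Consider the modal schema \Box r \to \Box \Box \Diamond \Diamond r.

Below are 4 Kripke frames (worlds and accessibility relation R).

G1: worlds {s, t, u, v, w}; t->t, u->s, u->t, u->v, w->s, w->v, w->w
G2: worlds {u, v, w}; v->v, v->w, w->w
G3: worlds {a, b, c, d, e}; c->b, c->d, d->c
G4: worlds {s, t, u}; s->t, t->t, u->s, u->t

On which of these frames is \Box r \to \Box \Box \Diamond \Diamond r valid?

Frame correspondent (Sahlqvist): \forall x \forall z (x R^2 z \to \exists w (xRw \wedge z R^2 w)) — i.e. a generalized confluence (Geach) condition.
G1: fails — wR²s but no w* with wRw* and sR²w*.
G2: ✓.
G3: fails — cR²c but no w with cRw and cR²w.
G4: ✓.
Valid on: G2, G4.

G2, G4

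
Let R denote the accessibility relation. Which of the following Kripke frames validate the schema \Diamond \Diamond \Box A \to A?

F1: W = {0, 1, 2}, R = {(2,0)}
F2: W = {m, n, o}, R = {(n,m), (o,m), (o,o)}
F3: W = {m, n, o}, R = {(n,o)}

F1, F3

The schema corresponds to a generalized confluence (Geach) condition: \forall x \forall y (x R^2 y \to \exists w (yRw \wedge x = w)).
F1: holds.
F2: fails — oR²m but no w with mRw and o=w.
F3: holds.
Valid on: F1, F3.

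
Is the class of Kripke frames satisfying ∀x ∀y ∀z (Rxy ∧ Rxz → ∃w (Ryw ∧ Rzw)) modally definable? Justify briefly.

The condition is convergence. A defining modal formula is ◇□q → □◇q.
Suppose ◇□q→□◇q is valid. Take Rxy, Rxz and set V(q)={w : Ryw}. Then □q at y so ◇□q at x, so □◇q at x, so ◇q at z, giving w with Rzw and Ryw.

Yes — defined by ◇□q → □◇q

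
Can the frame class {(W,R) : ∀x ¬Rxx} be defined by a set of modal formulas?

Any modally definable frame class is closed under surjective bounded morphisms.
The 3-cycle (worlds s,t,u with s→t→u→s) is irreflexive, and the map sending every world to a single reflexive point • is a surjective bounded morphism (forth: every edge maps to (•,•); back: every world has a successor). So any modal formula valid on the 3-cycle is also valid on the reflexive point, which is not irreflexive.
Hence irreflexivity is not modally definable.

No — not modally definable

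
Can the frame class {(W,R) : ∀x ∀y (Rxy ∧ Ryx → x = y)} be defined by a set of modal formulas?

If a class were modally definable it would be closed under surjective bounded morphisms (Goldblatt–Thomason).
The 4-cycle (worlds w0,w1,w2,w3 with w0→w1→w2→w3→w0) is antisymmetric. Sending even-indexed worlds to • and odd-indexed worlds to ∘ is a surjective bounded morphism onto the two-world frame with •↔∘, which is not antisymmetric.
Hence antisymmetry is not modally definable.

No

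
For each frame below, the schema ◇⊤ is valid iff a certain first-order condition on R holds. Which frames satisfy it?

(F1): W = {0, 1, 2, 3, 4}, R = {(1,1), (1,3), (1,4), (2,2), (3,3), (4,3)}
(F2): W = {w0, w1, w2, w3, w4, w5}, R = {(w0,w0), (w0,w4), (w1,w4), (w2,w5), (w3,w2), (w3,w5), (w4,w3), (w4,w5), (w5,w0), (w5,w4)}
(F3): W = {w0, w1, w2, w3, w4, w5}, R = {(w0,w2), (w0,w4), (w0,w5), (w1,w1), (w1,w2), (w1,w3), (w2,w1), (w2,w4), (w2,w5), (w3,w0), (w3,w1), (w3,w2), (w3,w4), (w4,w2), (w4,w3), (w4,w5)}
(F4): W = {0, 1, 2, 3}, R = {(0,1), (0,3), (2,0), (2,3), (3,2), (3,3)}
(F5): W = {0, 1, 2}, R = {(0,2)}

(F2)

This is the axiom for seriality; its first-order frame correspondent is ∀x ∃y Rxy.
(F1): fails — world 0 has no successor.
(F2): condition met.
(F3): fails — world w5 has no successor.
(F4): fails — world 1 has no successor.
(F5): fails — world 1 has no successor.
Valid on: (F2).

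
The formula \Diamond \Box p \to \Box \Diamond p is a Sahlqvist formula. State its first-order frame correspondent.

Suppose ◇□p→□◇p is valid. Take Rxy, Rxz and set V(p)={w : Ryw}. Then □p at y so ◇□p at x, so □◇p at x, so ◇p at z, giving w with Rzw and Ryw.

convergence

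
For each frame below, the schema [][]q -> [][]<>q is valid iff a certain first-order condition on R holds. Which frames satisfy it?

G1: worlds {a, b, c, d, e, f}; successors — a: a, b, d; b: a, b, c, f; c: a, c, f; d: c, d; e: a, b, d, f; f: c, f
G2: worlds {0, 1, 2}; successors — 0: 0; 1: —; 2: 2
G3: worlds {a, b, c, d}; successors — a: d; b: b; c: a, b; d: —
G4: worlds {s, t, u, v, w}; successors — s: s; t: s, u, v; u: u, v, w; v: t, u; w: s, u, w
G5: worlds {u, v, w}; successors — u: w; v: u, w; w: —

G1, G2, G4

Frame correspondent (Sahlqvist): forall x forall z (x R^2 z -> exists w (x R^2 w & zRw)) — i.e. a generalized confluence (Geach) condition.
G1: ✓.
G2: ✓.
G3: fails — cR²d but no w with cR²w and dRw.
G4: ✓.
G5: fails — vR²w but no t with vR²t and wRt.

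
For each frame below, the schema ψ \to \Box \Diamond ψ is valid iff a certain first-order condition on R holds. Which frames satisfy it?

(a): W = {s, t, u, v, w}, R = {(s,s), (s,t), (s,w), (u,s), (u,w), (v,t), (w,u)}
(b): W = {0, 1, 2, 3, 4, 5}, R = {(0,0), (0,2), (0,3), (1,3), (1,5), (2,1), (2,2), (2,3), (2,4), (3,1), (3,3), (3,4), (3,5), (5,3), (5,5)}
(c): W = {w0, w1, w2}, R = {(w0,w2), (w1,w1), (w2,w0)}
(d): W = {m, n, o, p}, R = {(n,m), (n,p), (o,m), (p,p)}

The schema corresponds to symmetry: \forall x \forall y (Rxy \to Ryx).
(a): fails — Rus but not Rsu.
(b): fails — R34 but not R43.
(c): satisfies the condition.
(d): fails — Rnm but not Rmn.

(c)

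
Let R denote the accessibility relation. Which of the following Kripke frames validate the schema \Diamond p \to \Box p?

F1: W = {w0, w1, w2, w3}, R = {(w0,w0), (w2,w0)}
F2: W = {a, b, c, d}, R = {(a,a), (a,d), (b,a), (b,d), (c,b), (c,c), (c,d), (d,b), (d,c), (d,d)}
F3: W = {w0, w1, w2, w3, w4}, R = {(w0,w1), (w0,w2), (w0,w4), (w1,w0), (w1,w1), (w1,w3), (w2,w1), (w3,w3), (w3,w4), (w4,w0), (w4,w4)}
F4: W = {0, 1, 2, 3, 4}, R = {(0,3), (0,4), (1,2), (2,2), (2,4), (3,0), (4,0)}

The schema corresponds to partial functionality: \forall x \forall y \forall z (Rxy \wedge Rxz \to y = z).
F1: condition met.
F2: fails — a sees both a and d.
F3: fails — w0 sees both w1 and w2.
F4: fails — 0 sees both 3 and 4.

F1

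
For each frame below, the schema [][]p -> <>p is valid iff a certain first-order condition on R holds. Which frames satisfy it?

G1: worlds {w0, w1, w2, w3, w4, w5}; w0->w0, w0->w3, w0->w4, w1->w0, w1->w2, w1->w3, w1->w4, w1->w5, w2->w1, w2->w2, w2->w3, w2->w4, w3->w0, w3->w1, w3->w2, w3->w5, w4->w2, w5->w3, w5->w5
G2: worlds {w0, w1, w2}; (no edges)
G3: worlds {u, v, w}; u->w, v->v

G1

This is the axiom for a generalized confluence (Geach) condition; its first-order frame correspondent is forall x exists w (x R^2 w & xRw).
G1: ✓.
G2: fails — at w0 but no w with w0R²w and w0Rw.
G3: fails — at u but no t with uR²t and uRt.
Valid on: G1.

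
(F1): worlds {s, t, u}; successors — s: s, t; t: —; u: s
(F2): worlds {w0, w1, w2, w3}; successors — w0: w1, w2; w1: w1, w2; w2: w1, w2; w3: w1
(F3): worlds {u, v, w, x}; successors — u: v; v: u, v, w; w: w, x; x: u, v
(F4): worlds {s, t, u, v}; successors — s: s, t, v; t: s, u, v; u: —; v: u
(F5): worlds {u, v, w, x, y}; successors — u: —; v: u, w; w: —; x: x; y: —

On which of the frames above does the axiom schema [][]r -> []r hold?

(F1), (F2), (F3)

Frame correspondent (Sahlqvist): forall x forall y (Rxy -> exists z (Rxz & Rzy)) — i.e. density.
(F1): holds.
(F2): holds.
(F3): holds.
(F4): fails — Rvu but no z with Rvz and Rzu.
(F5): fails — Rvu but no z with Rvz and Rzu.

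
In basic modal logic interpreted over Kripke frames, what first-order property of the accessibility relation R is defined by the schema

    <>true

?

◇⊤ holds at w iff w has a successor, so frame-validity of ◇⊤ is exactly seriality. Equivalently via □φ → ◇φ:
Suppose □φ→◇φ is valid. At any x set V(φ)=W. Then □φ at x, so ◇φ at x, so x has a successor.

seriality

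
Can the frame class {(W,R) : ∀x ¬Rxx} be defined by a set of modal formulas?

Modal frame validity is preserved under surjective bounded morphisms.
The 2-cycle (worlds w0,w1 with w0→w1→w0) is irreflexive, and the map sending every world to a single reflexive point • is a surjective bounded morphism (forth: every edge maps to (•,•); back: every world has a successor). So any modal formula valid on the 2-cycle is also valid on the reflexive point, which is not irreflexive.
So no modal formula (or set of formulas) defines exactly the irreflexive frames.

Not modally definable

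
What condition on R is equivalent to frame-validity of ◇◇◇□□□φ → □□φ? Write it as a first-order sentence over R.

∀x ∀y ∀z ((xR³y ∧ xR²z) → ∃w (yR³w ∧ z = w))

This is a Sahlqvist (Geach-type) schema ◇^3□^3φ → □^2◇^0φ.
Minimal-valuation argument: fix x; take any y with xR^3y and any z with xR^2z. Set V(φ) to the set of worlds R-reachable from y in exactly 3 steps. Then □^3φ holds at y, so the antecedent holds at x; validity forces ◇^0φ at z, giving a w with zR^0w and yR^3w.
First-order correspondent: ∀x ∀y ∀z ((xR³y ∧ xR²z) → ∃w (yR³w ∧ z = w)).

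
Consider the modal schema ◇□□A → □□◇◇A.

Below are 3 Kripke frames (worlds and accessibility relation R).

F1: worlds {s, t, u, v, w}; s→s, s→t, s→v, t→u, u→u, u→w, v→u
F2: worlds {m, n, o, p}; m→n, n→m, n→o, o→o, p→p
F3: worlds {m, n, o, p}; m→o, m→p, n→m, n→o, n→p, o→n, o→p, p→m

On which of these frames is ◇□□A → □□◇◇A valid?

F2, F3

This is the axiom for a generalized confluence (Geach) condition; its first-order frame correspondent is ∀x ∀y ∀z ((xRy ∧ xR²z) → ∃w (yR²w ∧ zR²w)).
F1: fails — tRu, tR²w but no w* with uR²w* and wR²w*.
F2: satisfies the condition.
F3: satisfies the condition.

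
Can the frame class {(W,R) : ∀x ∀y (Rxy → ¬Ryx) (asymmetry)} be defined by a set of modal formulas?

If a class were modally definable it would be closed under surjective bounded morphisms (Goldblatt–Thomason).
The 3-cycle (worlds a,b,c with a→b→c→a) is asymmetric. Mapping every world to a single reflexive point • is a surjective bounded morphism, and the reflexive point is not asymmetric (R•• but asymmetry requires ¬R••).
So the class is not modally definable.

No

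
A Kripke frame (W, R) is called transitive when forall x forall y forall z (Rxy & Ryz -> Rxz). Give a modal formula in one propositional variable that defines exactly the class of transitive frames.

The condition is transitivity. The 4 schema □q → □□q defines it.
Suppose □q→□□q is valid. Take Rxy, Ryz and set V(q)={w : Rxw}. Then □q at x, so □□q at x, so □q at y, so q at z, i.e. Rxz.

□q → □□q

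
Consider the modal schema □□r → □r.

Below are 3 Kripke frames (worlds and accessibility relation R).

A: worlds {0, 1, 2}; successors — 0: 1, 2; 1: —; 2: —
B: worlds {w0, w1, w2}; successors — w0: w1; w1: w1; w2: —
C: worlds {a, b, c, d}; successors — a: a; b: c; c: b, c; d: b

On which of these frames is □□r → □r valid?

The schema corresponds to density: ∀x ∀y (Rxy → ∃z (Rxz ∧ Rzy)).
A: fails — R01 but no z with R0z and Rz1.
B: satisfies the condition.
C: fails — Rdb but no z with Rdz and Rzb.
Valid on: B.

B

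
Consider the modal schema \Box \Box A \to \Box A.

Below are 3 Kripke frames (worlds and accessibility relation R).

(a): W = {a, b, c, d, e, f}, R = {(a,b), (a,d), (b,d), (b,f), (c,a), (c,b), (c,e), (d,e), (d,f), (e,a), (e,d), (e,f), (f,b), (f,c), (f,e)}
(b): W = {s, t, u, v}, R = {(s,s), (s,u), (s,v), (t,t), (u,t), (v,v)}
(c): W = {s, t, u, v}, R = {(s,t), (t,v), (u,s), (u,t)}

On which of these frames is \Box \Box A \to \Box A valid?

Frame correspondent (Sahlqvist): \forall x \forall y (Rxy \to \exists z (Rxz \wedge Rzy)) — i.e. density.
(a): fails — Rea but no z with Rez and Rza.
(b): holds.
(c): fails — Rus but no z with Ruz and Rzs.
Valid on: (b).

(b)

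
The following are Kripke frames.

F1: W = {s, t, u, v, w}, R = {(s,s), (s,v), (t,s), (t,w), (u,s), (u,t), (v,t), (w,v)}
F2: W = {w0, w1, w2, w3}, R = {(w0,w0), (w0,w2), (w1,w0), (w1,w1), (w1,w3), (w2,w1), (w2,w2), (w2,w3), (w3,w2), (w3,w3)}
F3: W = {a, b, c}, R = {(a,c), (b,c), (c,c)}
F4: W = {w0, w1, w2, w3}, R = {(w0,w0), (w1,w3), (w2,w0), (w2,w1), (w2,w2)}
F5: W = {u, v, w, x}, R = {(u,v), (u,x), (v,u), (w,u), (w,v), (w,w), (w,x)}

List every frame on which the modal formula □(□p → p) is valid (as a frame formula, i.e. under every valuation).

F2, F3

This is the axiom for shift-reflexivity; its first-order frame correspondent is ∀x ∀y (Rxy → Ryy).
F1: fails — Rut but not Rtt.
F2: holds.
F3: holds.
F4: fails — Rw1w3 but not Rw3w3.
F5: fails — Ruv but not Rvv.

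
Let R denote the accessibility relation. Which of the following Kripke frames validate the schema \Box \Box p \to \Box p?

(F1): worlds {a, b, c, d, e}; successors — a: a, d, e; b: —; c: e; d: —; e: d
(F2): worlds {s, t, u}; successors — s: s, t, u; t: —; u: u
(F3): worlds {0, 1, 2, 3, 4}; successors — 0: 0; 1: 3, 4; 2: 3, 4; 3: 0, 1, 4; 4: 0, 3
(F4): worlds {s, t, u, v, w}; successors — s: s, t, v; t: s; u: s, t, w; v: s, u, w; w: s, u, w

Frame correspondent (Sahlqvist): \forall x \forall y (Rxy \to \exists z (Rxz \wedge Rzy)) — i.e. density.
(F1): fails — Red but no z with Rez and Rzd.
(F2): satisfies the condition.
(F3): fails — R31 but no z with R3z and Rz1.
(F4): satisfies the condition.
Valid on: (F2), (F4).

(F2), (F4)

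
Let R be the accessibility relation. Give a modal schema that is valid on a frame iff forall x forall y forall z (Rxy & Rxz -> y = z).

◇s → □s

This is partial functionality; the standard corresponding axiom is CD: ◇s → □s.
Suppose ◇s→□s is valid. Take Rxy, Rxz and set V(s)={y}. Then ◇s at x, so □s at x, so s at z, i.e. z=y.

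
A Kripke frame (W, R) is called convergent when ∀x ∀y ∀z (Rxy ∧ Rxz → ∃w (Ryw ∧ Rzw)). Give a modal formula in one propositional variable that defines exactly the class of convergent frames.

◇□ψ → □◇ψ

This is convergence; the standard corresponding axiom is .2: ◇□ψ → □◇ψ.
Suppose ◇□ψ→□◇ψ is valid. Take Rxy, Rxz and set V(ψ)={w : Ryw}. Then □ψ at y so ◇□ψ at x, so □◇ψ at x, so ◇ψ at z, giving w with Rzw and Ryw.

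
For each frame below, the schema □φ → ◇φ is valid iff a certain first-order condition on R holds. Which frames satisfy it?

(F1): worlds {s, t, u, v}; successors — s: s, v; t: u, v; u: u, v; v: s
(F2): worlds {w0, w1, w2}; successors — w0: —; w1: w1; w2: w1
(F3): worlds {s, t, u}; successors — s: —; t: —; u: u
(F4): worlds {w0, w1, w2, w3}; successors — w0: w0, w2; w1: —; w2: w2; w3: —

This is the axiom for seriality; its first-order frame correspondent is ∀x ∃y Rxy.
(F1): holds.
(F2): fails — world w0 has no successor.
(F3): fails — world s has no successor.
(F4): fails — world w1 has no successor.

(F1)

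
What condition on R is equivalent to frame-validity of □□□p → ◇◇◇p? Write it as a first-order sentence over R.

∀x ∃w (xR³w ∧ xR³w)

This is a Sahlqvist (Geach-type) schema ◇^0□^3p → □^0◇^3p.
First-order correspondent: ∀x ∃w (xR³w ∧ xR³w).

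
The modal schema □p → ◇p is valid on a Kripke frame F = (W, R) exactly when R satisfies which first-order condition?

Seriality

Suppose □p→◇p is valid. At any x set V(p)=W. Then □p at x, so ◇p at x, so x has a successor.
Conversely, on a frame with seriality the schema holds at every world under every valuation.
Frame condition: ∀x ∃y Rxy.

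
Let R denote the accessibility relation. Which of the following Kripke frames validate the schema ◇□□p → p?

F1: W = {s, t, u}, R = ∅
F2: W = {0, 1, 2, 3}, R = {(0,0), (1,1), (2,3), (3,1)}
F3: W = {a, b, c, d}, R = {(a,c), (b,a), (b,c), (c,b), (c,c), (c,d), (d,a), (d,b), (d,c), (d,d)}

This is the axiom for a generalized confluence (Geach) condition; its first-order frame correspondent is ∀x ∀y (xRy → ∃w (yR²w ∧ x = w)).
F1: ✓.
F2: fails — 2R3 but no w with 3R²w and 2=w.
F3: ✓.

F1, F3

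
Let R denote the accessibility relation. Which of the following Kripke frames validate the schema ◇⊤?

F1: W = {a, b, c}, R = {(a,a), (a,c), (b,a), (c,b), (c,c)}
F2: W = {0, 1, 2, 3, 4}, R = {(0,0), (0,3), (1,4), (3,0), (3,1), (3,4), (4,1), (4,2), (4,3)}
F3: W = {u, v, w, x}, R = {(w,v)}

F1

This is the axiom for seriality; its first-order frame correspondent is ∀x ∃y Rxy.
F1: ✓.
F2: fails — world 2 has no successor.
F3: fails — world u has no successor.
Valid on: F1.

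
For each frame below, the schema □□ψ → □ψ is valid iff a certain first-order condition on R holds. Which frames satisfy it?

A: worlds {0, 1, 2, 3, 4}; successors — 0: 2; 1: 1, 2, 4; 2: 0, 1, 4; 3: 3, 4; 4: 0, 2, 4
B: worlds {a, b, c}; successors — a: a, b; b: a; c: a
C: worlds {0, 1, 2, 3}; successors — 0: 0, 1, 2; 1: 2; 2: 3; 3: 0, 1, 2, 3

This is the axiom for density; its first-order frame correspondent is ∀x ∀y (Rxy → ∃z (Rxz ∧ Rzy)).
A: fails — R02 but no z with R0z and Rz2.
B: satisfies the condition.
C: fails — R12 but no z with R1z and Rz2.
Valid on: B.

B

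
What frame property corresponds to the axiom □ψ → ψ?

reflexivity

Suppose □ψ→ψ is valid. At any x set V(ψ)={w : Rxw}. Then □ψ holds at x, so ψ holds at x, i.e. Rxx.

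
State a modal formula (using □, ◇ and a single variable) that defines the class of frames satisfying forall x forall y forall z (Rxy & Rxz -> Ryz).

The condition is the Euclidean property. The 5 schema ◇ψ → □◇ψ defines it.

◇ψ → □◇ψ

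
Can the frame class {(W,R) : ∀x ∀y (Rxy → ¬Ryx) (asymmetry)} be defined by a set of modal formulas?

Not definable by any modal formula

Any modally definable frame class is closed under surjective bounded morphisms.
The 5-cycle (worlds s,t,u,v,w with s→t→u→v→w→s) is asymmetric. Mapping every world to a single reflexive point • is a surjective bounded morphism, and the reflexive point is not asymmetric (R•• but asymmetry requires ¬R••).
So no modal formula (or set of formulas) defines exactly the asymmetric frames.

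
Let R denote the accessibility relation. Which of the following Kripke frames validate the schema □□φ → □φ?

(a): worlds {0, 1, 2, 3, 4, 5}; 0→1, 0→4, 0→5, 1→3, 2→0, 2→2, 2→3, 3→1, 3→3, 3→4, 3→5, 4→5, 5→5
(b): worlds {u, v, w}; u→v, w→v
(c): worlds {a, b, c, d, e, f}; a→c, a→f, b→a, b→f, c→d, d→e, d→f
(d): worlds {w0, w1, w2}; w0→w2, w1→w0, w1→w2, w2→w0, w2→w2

The schema corresponds to density: ∀x ∀y (Rxy → ∃z (Rxz ∧ Rzy)).
(a): fails — R01 but no z with R0z and Rz1.
(b): fails — Ruv but no z with Ruz and Rzv.
(c): fails — Rde but no z with Rdz and Rze.
(d): satisfies the condition.

(d)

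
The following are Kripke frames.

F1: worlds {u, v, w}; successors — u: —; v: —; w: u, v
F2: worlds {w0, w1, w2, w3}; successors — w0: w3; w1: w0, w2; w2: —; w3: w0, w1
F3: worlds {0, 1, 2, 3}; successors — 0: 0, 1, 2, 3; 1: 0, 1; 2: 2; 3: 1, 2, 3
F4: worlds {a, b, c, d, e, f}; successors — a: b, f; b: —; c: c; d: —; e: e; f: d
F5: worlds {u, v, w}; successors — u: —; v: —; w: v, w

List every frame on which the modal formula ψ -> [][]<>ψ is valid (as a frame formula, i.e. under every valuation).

Frame correspondent (Sahlqvist): forall x forall z (x R^2 z -> exists w (x = w & zRw)) — i.e. a generalized confluence (Geach) condition.
F1: ✓.
F2: fails — w0R²w0 but no w with w0=w and w0Rw.
F3: fails — 0R²2 but no w with 0=w and 2Rw.
F4: fails — aR²d but no w with a=w and dRw.
F5: fails — wR²v but no t with w=t and vRt.

F1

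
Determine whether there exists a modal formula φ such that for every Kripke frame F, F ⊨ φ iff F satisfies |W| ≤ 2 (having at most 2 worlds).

Not definable by any modal formula

Modal frame validity is preserved under disjoint unions.
Any modal formula valid on each of 3 disjoint one-world frames is valid on their disjoint union (validity is preserved under disjoint unions). Each one-world frame has |W|=1≤2, but the union has |W|=3.
So no modal formula (or set of formulas) defines exactly the |W|≤2 frames.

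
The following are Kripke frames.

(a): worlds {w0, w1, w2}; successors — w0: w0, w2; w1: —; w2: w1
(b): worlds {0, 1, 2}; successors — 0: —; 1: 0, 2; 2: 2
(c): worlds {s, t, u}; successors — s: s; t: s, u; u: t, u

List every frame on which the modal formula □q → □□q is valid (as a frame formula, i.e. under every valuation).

The schema corresponds to transitivity: ∀x ∀y ∀z (Rxy ∧ Ryz → Rxz).
(a): fails — Rw0w2 and Rw2w1 but not Rw0w1.
(b): holds.
(c): fails — Rut and Rts but not Rus.

(b)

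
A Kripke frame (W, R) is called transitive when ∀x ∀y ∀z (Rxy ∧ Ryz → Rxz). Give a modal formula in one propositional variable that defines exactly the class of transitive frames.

□q → □□q

A defining formula is □q → □□q (the 4 axiom).
Suppose □q→□□q is valid. Take Rxy, Ryz and set V(q)={w : Rxw}. Then □q at x, so □□q at x, so □q at y, so q at z, i.e. Rxz.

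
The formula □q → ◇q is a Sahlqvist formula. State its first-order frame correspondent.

seriality: ∀x ∃y Rxy

Suppose □q→◇q is valid. At any x set V(q)=W. Then □q at x, so ◇q at x, so x has a successor.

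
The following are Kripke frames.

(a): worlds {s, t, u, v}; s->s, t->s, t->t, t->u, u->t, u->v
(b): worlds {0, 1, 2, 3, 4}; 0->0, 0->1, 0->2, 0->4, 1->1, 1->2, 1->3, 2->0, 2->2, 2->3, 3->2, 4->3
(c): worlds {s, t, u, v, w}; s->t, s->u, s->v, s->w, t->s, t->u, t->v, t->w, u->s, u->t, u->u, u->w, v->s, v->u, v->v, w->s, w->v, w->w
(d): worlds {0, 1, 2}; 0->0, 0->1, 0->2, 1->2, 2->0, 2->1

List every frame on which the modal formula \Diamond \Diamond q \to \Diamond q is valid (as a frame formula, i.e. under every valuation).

This is the axiom for a generalized confluence (Geach) condition; its first-order frame correspondent is \forall x \forall y (x R^2 y \to \exists w (y = w \wedge xRw)).
(a): fails — tR²v but no w with v=w and tRw.
(b): fails — 0R²3 but no w with 3=w and 0Rw.
(c): fails — sR²s but no w* with s=w* and sRw*.
(d): fails — 1R²0 but no w with 0=w and 1Rw.

none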